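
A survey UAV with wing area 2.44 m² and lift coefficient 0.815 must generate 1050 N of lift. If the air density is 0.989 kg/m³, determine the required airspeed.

L = ½ρv²S·CL ⇒ v = √(2L/(ρ·S·CL))
v = √(2 × 1050 / (0.989 × 2.44 × 0.815)) = √1068 = 32.7 m/s

v = 32.7 m/s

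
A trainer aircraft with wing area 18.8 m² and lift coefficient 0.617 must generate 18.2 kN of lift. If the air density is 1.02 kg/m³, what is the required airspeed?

L = ½ρv²S·CL ⇒ v = √(2L/(ρ·S·CL))
v = √(2 × 18200 / (1.02 × 18.8 × 0.617)) = √3077 = 55.5 m/s

v = 55.5 m/s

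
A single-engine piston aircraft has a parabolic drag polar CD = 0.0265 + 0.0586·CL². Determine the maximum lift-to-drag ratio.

(L/D)max = 12.7

For CD = CD0 + K·CL², (L/D)max occurs at CL* = √(CD0/K) and equals 1/(2√(K·CD0)).
(L/D)max = 1/(2√(0.0586 × 0.0265)) = 1/(2 × 0.03941) = 12.7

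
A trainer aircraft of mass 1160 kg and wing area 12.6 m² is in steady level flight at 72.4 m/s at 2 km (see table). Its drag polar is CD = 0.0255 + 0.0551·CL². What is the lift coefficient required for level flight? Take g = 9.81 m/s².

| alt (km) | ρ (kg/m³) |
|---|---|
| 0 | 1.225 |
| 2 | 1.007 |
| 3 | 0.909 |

At 2 km, from the table: ρ = 1.007 kg/m³.
Weight W = mg = 1160 × 9.81 = 11380 N; in level flight L = W.
Dynamic pressure q = 0.5 × 1.007 × 72.4² = 2639 Pa.
CL = W/(q·S) = 11380 / (2639 × 12.6) = 0.3422.

CL = 0.342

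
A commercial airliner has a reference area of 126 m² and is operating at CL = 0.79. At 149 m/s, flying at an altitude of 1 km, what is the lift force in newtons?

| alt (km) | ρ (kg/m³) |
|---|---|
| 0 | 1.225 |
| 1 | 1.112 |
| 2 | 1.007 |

At 1 km, from the table: ρ = 1.112 kg/m³.
Dynamic pressure q = ½ρv² = ½ × 1.112 × 149² = 12340 Pa.
L = q·S·CL = 12340 × 126 × 0.79 = 1.23×10^6 N ≈ 1230 kN

L = 1.23×10^6 N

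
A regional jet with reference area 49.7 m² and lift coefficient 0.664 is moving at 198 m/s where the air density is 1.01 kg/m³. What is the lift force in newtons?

L = 6.53×10^5 N

L = ½ρv²S·CL = ½ × 1.01 × 198² × 49.7 × 0.664 = 6.53×10^5 N ≈ 653 kN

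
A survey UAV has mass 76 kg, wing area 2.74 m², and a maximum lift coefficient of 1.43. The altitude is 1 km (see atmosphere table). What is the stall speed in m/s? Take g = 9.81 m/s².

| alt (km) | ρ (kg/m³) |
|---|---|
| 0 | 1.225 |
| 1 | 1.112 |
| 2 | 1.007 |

V_stall = 18.5 m/s

At 1 km, from the table: ρ = 1.112 kg/m³.
At stall, lift equals weight: L = W = m·g = 76 × 9.81 = 745.6 N.
From L = ½ρV²S·CL,max = W: V_stall = √(2W/(ρSCL,max)) = √(2·745.6/(1.112·2.74·1.43))
V_stall = √342.2 = 18.5 m/s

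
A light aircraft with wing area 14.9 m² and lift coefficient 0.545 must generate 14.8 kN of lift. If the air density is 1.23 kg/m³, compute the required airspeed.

v = 54.4 m/s

L = ½ρv²S·CL ⇒ v = √(2L/(ρ·S·CL))
v = √(2 × 14800 / (1.23 × 14.9 × 0.545)) = √2963 = 54.4 m/s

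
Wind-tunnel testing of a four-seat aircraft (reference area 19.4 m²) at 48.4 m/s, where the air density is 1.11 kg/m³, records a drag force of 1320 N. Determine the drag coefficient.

From D = ½ρv²S·CD, rearranging gives CD = 2D/(ρv²S).
CD = 2 × 1320 / (1.11 × 48.4² × 19.4) = 0.0523

CD = 0.0523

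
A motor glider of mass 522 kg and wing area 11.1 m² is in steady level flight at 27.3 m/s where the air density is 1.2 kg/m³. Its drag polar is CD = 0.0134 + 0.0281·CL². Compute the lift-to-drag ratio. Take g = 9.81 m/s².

Weight W = mg = 522 × 9.81 = 5120.8 N; in level flight L = W.
q = ½ρv² = ½ × 1.2 × 27.3² = 447.2 Pa.
CL = W/(q·S) = 5120.8 / (447.2 × 11.1) = 1.032.
CD = 0.0134 + 0.0281 × 1.032² = 0.04331.
L/D = CL/CD = 1.032 / 0.04331 = 23.8

L/D = 23.8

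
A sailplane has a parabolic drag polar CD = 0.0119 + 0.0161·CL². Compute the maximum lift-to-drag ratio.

(L/D)max = 36.1

For CD = CD0 + K·CL², (L/D)max occurs at CL* = √(CD0/K) and equals 1/(2√(K·CD0)).
(L/D)max = 1/(2√(0.0161 × 0.0119)) = 1/(2 × 0.01384) = 36.1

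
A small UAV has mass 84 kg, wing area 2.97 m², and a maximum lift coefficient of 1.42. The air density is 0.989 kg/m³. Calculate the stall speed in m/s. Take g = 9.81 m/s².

V_stall = 19.9 m/s

Stall occurs when L = W at CL,max. W = mg = 84 × 9.81 = 824 N.
From L = ½ρV²S·CL,max = W: V_stall = √(2W/(ρSCL,max)) = √(2·824/(0.989·2.97·1.42))
V_stall = √395.1 = 19.9 m/s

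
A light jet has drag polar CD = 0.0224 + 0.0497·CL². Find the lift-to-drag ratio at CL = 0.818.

L/D = 14.7

CD = 0.0224 + 0.0497 × 0.818² = 0.05566
L/D = CL/CD = 0.818 / 0.05566 = 14.7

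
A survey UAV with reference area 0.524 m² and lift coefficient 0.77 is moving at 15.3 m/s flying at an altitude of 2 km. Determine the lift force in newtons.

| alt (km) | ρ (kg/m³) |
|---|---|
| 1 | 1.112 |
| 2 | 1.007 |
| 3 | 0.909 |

At 2 km, from the table: ρ = 1.007 kg/m³.
L = ½ρv²S·CL = ½ × 1.007 × 15.3² × 0.524 × 0.77 = 47.6 N

L = 47.6 N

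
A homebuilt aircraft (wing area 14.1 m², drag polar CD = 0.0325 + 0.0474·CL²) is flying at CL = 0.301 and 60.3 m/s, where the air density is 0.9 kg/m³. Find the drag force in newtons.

D = 849 N

CD = 0.0325 + 0.0474 × 0.301² = 0.03679
D = ½ρv²S·CD = ½ × 0.9 × 60.3² × 14.1 × 0.03679 = 849 N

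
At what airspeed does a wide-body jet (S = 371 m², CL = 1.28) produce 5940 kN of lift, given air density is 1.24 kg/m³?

L = ½ρv²S·CL ⇒ v = √(2L/(ρ·S·CL))
v = √(2 × 5.94×10^6 / (1.24 × 371 × 1.28)) = √20170 = 142 m/s

v = 142 m/s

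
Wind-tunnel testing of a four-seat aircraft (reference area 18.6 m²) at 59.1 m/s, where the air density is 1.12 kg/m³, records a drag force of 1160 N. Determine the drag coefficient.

CD = 0.0319

From D = ½ρv²S·CD, rearranging gives CD = 2D/(ρv²S).
CD = 2 × 1160 / (1.12 × 59.1² × 18.6) = 0.0319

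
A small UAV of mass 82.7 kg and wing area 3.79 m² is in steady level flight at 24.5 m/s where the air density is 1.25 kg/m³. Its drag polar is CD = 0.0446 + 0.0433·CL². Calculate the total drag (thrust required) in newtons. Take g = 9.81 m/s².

In steady level flight, lift balances weight: W = mg = 82.7 × 9.81 = 811.29 N.
q = ½ρv² = ½ × 1.25 × 24.5² = 375.2 Pa.
CL = 2W/(ρv²S) = 2×811.29/(1.25×24.5²×3.79) = 0.5706.
CD = 0.0446 + 0.0433 × 0.5706² = 0.0587.
D = q·S·CD = 375.2 × 3.79 × 0.0587 = 83.46 N

D = 83.5 N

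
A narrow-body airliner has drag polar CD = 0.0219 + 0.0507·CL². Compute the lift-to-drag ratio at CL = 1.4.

L/D = 11.5

CD = 0.0219 + 0.0507 × 1.4² = 0.1213
L/D = CL/CD = 1.4 / 0.1213 = 11.5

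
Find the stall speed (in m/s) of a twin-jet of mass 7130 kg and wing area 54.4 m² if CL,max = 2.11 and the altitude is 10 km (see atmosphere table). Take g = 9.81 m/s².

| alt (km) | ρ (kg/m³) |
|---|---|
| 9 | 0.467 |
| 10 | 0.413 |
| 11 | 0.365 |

V_stall = 54.3 m/s

At 10 km, from the table: ρ = 0.413 kg/m³.
At stall, lift equals weight: L = W = m·g = 7130 × 9.81 = 69950 N.
From L = ½ρV²S·CL,max = W: V_stall = √(2W/(ρSCL,max)) = √(2·69950/(0.413·54.4·2.11))
V_stall = √2951 = 54.3 m/s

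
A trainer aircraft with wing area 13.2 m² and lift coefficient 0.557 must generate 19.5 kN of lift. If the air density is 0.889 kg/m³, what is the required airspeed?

L = ½ρv²S·CL ⇒ v = √(2L/(ρ·S·CL))
v = √(2 × 19500 / (0.889 × 13.2 × 0.557)) = √5967 = 77.2 m/s

v = 77.2 m/s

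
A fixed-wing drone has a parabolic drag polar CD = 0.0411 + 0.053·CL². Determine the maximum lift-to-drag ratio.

(L/D)max = 10.7

For CD = CD0 + K·CL², (L/D)max occurs at CL* = √(CD0/K) and equals 1/(2√(K·CD0)).
(L/D)max = 1/(2√(0.053 × 0.0411)) = 1/(2 × 0.04667) = 10.7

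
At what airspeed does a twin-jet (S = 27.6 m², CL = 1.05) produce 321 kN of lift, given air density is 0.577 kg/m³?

L = ½ρv²S·CL ⇒ v = √(2L/(ρ·S·CL))
v = √(2 × 3.21×10^5 / (0.577 × 27.6 × 1.05)) = √38390 = 196 m/s

v = 196 m/s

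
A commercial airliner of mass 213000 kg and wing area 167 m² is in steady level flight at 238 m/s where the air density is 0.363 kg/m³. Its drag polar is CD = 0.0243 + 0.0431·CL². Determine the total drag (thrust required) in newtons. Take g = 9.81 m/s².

In steady level flight, lift balances weight: W = mg = 213000 × 9.81 = 2.0895×10^6 N.
Dynamic pressure q = 0.5 × 0.363 × 238² = 10280 Pa.
CL = 2W/(ρv²S) = 2×2.0895×10^6/(0.363×238²×167) = 1.217.
CD = 0.0243 + 0.0431 × 1.217² = 0.08814.
D = q·S·CD = 10280 × 167 × 0.08814 = 1.513×10^5 N

D = 1.51×10^5 N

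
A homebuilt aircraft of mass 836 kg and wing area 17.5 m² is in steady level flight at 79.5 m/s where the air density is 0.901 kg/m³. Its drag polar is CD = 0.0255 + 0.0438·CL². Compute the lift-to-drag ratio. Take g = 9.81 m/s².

L/D = 6.17

Weight W = mg = 836 × 9.81 = 8201.2 N; in level flight L = W.
q = ½ρv² = ½ × 0.901 × 79.5² = 2847 Pa.
CL = W/(q·S) = 8201.2 / (2847 × 17.5) = 0.1646.
CD = 0.0255 + 0.0438 × 0.1646² = 0.02669.
L/D = CL/CD = 0.1646 / 0.02669 = 6.17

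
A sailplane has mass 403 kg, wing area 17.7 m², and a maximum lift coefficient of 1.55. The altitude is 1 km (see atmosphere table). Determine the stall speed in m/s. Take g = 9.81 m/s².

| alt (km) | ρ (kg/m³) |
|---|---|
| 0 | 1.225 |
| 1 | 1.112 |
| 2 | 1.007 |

V_stall = 16.1 m/s

At 1 km, from the table: ρ = 1.112 kg/m³.
Weight W = mg = 403 × 9.81 = 3953 N.
V_stall = √(2W/(ρ·S·CL,max)) = √(2 × 3953 / (1.112 × 17.7 × 1.55))
V_stall = √259.2 = 16.1 m/s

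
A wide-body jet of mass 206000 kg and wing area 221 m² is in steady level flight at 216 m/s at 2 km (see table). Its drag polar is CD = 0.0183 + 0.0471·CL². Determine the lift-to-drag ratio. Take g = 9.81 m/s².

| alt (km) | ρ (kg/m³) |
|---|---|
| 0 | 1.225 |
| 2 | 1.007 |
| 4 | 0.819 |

L/D = 15.3

At 2 km, from the table: ρ = 1.007 kg/m³.
Weight W = mg = 206000 × 9.81 = 2.0209×10^6 N; in level flight L = W.
q = ½ρv² = ½ × 1.007 × 216² = 23490 Pa.
CL = 2W/(ρv²S) = 2×2.0209×10^6/(1.007×216²×221) = 0.3893.
CD = 0.0183 + 0.0471 × 0.3893² = 0.02544.
L/D = CL/CD = 0.3893 / 0.02544 = 15.3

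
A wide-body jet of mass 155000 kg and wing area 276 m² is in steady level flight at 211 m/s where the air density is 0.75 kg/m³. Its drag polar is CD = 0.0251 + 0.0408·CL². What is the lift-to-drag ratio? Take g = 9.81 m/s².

L/D = 11.2

In steady level flight, lift balances weight: W = mg = 155000 × 9.81 = 1.5206×10^6 N.
q = ½ρv² = ½ × 0.75 × 211² = 16700 Pa.
CL = W/(q·S) = 1.5206×10^6 / (16700 × 276) = 0.33.
CD = 0.0251 + 0.0408 × 0.33² = 0.02954.
L/D = CL/CD = 0.33 / 0.02954 = 11.2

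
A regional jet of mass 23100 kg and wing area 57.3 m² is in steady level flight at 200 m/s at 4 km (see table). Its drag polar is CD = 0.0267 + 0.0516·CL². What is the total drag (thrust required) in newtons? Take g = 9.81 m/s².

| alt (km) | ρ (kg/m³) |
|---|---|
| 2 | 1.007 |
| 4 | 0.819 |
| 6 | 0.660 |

At 4 km, from the table: ρ = 0.819 kg/m³.
Level flight ⇒ L = W = m·g = 23100 × 9.81 = 2.2661×10^5 N.
Dynamic pressure q = 0.5 × 0.819 × 200² = 16380 Pa.
CL = W/(q·S) = 2.2661×10^5 / (16380 × 57.3) = 0.2414.
CD = 0.0267 + 0.0516 × 0.2414² = 0.02971.
D = q·S·CD = 16380 × 57.3 × 0.02971 = 27880 N

D = 27900 N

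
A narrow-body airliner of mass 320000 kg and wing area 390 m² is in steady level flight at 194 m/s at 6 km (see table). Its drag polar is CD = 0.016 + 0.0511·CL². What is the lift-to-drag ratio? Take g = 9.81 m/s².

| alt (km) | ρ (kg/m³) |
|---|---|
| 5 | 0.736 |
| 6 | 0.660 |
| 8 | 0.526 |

At 6 km, from the table: ρ = 0.660 kg/m³.
Weight W = mg = 320000 × 9.81 = 3.1392×10^6 N; in level flight L = W.
Dynamic pressure q = 0.5 × 0.66 × 194² = 12420 Pa.
Required CL = L/(qS) = 3.1392×10^6/(12420·390) = 0.6481.
CD = 0.016 + 0.0511 × 0.6481² = 0.03746.
L/D = CL/CD = 0.6481 / 0.03746 = 17.3

L/D = 17.3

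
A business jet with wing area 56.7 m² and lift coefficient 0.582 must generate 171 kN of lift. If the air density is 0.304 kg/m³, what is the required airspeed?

v = 185 m/s

L = ½ρv²S·CL ⇒ v = √(2L/(ρ·S·CL))
v = √(2 × 1.71×10^5 / (0.304 × 56.7 × 0.582)) = √34090 = 185 m/s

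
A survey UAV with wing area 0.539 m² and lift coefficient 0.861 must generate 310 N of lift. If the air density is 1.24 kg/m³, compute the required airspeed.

L = ½ρv²S·CL ⇒ v = √(2L/(ρ·S·CL))
v = √(2 × 310 / (1.24 × 0.539 × 0.861)) = √1077 = 32.8 m/s

v = 32.8 m/s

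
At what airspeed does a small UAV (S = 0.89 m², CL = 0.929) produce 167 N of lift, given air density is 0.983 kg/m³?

v = 20.3 m/s

L = ½ρv²S·CL ⇒ v = √(2L/(ρ·S·CL))
v = √(2 × 167 / (0.983 × 0.89 × 0.929)) = √410.9 = 20.3 m/s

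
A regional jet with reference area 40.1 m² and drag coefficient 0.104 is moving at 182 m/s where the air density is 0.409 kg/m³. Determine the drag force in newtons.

Dynamic pressure q = ½ρv² = ½ × 0.409 × 182² = 6774 Pa.
D = q·S·CD = 6774 × 40.1 × 0.104 = 28200 N ≈ 28.2 kN

D = 28200 N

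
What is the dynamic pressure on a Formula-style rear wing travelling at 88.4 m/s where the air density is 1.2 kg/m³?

q = ½ρv² = ½ × 1.2 × 88.4² = 4690 Pa

q = 4690 Pa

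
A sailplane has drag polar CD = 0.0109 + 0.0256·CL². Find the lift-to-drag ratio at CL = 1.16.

CD = 0.0109 + 0.0256 × 1.16² = 0.04535
L/D = CL/CD = 1.16 / 0.04535 = 25.6

L/D = 25.6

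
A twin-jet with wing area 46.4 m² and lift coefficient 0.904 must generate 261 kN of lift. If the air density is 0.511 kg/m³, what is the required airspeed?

v = 156 m/s

L = ½ρv²S·CL ⇒ v = √(2L/(ρ·S·CL))
v = √(2 × 2.61×10^5 / (0.511 × 46.4 × 0.904)) = √24350 = 156 m/s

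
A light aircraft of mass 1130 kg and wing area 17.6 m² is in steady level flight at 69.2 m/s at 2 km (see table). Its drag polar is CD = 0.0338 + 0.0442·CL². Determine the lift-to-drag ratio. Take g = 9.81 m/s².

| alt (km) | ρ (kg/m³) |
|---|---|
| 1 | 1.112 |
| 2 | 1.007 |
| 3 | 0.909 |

L/D = 7.1

At 2 km, from the table: ρ = 1.007 kg/m³.
Weight W = mg = 1130 × 9.81 = 11085 N; in level flight L = W.
Dynamic pressure q = 0.5 × 1.007 × 69.2² = 2411 Pa.
Required CL = L/(qS) = 11085/(2411·17.6) = 0.2612.
CD = 0.0338 + 0.0442 × 0.2612² = 0.03682.
L/D = CL/CD = 0.2612 / 0.03682 = 7.1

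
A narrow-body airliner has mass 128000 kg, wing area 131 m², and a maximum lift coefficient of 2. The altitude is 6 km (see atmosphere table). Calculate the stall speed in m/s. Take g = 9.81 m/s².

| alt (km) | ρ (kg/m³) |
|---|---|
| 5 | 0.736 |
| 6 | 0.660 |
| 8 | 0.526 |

V_stall = 121 m/s

At 6 km, from the table: ρ = 0.660 kg/m³.
Weight W = mg = 128000 × 9.81 = 1.256×10^6 N.
V_stall = √(2W/(ρ·S·CL,max)) = √(2 × 1.256×10^6 / (0.66 × 131 × 2))
V_stall = √14520 = 121 m/s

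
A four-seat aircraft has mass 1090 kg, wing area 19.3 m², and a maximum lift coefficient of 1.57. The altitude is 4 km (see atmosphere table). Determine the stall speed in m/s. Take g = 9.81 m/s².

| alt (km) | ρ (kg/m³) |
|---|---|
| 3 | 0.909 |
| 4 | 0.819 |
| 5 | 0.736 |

V_stall = 29.4 m/s

At 4 km, from the table: ρ = 0.819 kg/m³.
Stall occurs when L = W at CL,max. W = mg = 1090 × 9.81 = 10690 N.
From L = ½ρV²S·CL,max = W: V_stall = √(2W/(ρSCL,max)) = √(2·10690/(0.819·19.3·1.57))
V_stall = √861.8 = 29.4 m/s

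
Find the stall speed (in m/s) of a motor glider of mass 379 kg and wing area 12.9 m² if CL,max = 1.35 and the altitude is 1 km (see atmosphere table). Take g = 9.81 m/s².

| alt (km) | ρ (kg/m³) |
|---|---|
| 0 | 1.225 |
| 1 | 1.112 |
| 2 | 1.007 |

V_stall = 19.6 m/s

At 1 km, from the table: ρ = 1.112 kg/m³.
Stall occurs when L = W at CL,max. W = mg = 379 × 9.81 = 3718 N.
V_stall = √(2W/(ρ·S·CL,max)) = √(2 × 3718 / (1.112 × 12.9 × 1.35))
V_stall = √384 = 19.6 m/s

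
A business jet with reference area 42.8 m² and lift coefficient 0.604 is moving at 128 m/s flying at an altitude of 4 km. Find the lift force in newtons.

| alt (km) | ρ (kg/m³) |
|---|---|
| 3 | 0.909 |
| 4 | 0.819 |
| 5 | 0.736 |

At 4 km, from the table: ρ = 0.819 kg/m³.
Dynamic pressure q = ½ρv² = ½ × 0.819 × 128² = 6709 Pa.
L = q·S·CL = 6709 × 42.8 × 0.604 = 1.73×10^5 N ≈ 173 kN

L = 1.73×10^5 N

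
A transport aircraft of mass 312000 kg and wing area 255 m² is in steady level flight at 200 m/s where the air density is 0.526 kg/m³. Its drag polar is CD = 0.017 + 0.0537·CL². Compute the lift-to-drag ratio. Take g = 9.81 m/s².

Level flight ⇒ L = W = m·g = 312000 × 9.81 = 3.0607×10^6 N.
q = ½ρv² = ½ × 0.526 × 200² = 10520 Pa.
CL = W/(q·S) = 3.0607×10^6 / (10520 × 255) = 1.141.
CD = 0.017 + 0.0537 × 1.141² = 0.08691.
L/D = CL/CD = 1.141 / 0.08691 = 13.1

L/D = 13.1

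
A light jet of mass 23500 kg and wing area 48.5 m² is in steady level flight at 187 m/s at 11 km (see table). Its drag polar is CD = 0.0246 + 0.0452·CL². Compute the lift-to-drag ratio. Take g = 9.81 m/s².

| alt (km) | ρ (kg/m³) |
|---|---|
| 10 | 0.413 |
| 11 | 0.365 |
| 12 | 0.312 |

At 11 km, from the table: ρ = 0.365 kg/m³.
In steady level flight, lift balances weight: W = mg = 23500 × 9.81 = 2.3054×10^5 N.
Dynamic pressure q = 0.5 × 0.365 × 187² = 6382 Pa.
CL = W/(q·S) = 2.3054×10^5 / (6382 × 48.5) = 0.7448.
CD = 0.0246 + 0.0452 × 0.7448² = 0.04967.
L/D = CL/CD = 0.7448 / 0.04967 = 15

L/D = 15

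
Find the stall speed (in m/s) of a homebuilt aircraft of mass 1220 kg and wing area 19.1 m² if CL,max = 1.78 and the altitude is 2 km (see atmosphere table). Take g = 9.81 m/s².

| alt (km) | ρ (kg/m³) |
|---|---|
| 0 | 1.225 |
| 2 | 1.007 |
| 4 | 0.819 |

V_stall = 26.4 m/s

At 2 km, from the table: ρ = 1.007 kg/m³.
At stall, lift equals weight: L = W = m·g = 1220 × 9.81 = 11970 N.
V_stall = √(2W/(ρ·S·CL,max)) = √(2 × 11970 / (1.007 × 19.1 × 1.78))
V_stall = √699.2 = 26.4 m/s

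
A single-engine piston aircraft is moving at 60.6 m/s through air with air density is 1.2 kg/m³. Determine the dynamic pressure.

q = ½ρv² = ½ × 1.2 × 60.6² = 2200 Pa

q = 2200 Pa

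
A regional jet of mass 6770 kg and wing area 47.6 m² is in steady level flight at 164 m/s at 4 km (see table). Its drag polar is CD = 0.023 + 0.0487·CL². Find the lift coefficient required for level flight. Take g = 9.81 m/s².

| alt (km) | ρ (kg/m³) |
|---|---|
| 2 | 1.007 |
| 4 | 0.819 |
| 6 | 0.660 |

At 4 km, from the table: ρ = 0.819 kg/m³.
In steady level flight, lift balances weight: W = mg = 6770 × 9.81 = 66414 N.
q = ½ρv² = ½ × 0.819 × 164² = 11010 Pa.
CL = W/(q·S) = 66414 / (11010 × 47.6) = 0.1267.

CL = 0.127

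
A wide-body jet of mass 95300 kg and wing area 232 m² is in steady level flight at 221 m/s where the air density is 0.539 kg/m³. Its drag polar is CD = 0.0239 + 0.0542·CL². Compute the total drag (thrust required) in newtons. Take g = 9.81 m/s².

D = 88500 N

Level flight ⇒ L = W = m·g = 95300 × 9.81 = 9.3489×10^5 N.
q = ½ρv² = ½ × 0.539 × 221² = 13160 Pa.
CL = W/(q·S) = 9.3489×10^5 / (13160 × 232) = 0.3061.
CD = 0.0239 + 0.0542 × 0.3061² = 0.02898.
D = q·S·CD = 13160 × 232 × 0.02898 = 88500 N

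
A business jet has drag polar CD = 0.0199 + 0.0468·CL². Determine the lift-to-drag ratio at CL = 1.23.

CD = 0.0199 + 0.0468 × 1.23² = 0.0907
L/D = CL/CD = 1.23 / 0.0907 = 13.6

L/D = 13.6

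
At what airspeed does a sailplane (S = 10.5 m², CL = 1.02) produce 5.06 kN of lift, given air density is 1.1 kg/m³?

L = ½ρv²S·CL ⇒ v = √(2L/(ρ·S·CL))
v = √(2 × 5060 / (1.1 × 10.5 × 1.02)) = √859 = 29.3 m/s

v = 29.3 m/s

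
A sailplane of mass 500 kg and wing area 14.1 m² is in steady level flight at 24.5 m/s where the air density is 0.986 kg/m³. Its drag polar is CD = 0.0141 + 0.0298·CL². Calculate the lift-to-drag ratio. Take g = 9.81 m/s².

L/D = 21.3

Level flight ⇒ L = W = m·g = 500 × 9.81 = 4905 N.
q = ½ρv² = ½ × 0.986 × 24.5² = 295.9 Pa.
CL = 2W/(ρv²S) = 2×4905/(0.986×24.5²×14.1) = 1.176.
CD = 0.0141 + 0.0298 × 1.176² = 0.05528.
L/D = CL/CD = 1.176 / 0.05528 = 21.3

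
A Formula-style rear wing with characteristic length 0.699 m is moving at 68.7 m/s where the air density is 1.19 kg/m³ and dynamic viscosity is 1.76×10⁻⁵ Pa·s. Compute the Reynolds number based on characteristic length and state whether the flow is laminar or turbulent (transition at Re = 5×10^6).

Re = 3.25×10^6 (laminar)

Re = ρ·v·c/μ = 1.19 × 68.7 × 0.699 / (1.76×10⁻⁵) = 3.25×10^6
Since 3.25×10^6 < 5×10^6, the flow is laminar.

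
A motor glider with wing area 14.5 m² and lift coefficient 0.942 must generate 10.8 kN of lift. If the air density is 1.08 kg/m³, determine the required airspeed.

v = 38.3 m/s

L = ½ρv²S·CL ⇒ v = √(2L/(ρ·S·CL))
v = √(2 × 10800 / (1.08 × 14.5 × 0.942)) = √1464 = 38.3 m/s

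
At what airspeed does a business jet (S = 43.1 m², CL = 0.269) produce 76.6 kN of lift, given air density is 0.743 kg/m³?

L = ½ρv²S·CL ⇒ v = √(2L/(ρ·S·CL))
v = √(2 × 76600 / (0.743 × 43.1 × 0.269)) = √17780 = 133 m/s

v = 133 m/s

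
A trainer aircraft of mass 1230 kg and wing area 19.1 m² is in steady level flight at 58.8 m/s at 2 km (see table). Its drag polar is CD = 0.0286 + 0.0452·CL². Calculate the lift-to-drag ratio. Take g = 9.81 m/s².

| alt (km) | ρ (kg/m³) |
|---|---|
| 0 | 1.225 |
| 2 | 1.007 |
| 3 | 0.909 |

At 2 km, from the table: ρ = 1.007 kg/m³.
In steady level flight, lift balances weight: W = mg = 1230 × 9.81 = 12066 N.
q = ½ρv² = ½ × 1.007 × 58.8² = 1741 Pa.
CL = 2W/(ρv²S) = 2×12066/(1.007×58.8²×19.1) = 0.3629.
CD = 0.0286 + 0.0452 × 0.3629² = 0.03455.
L/D = CL/CD = 0.3629 / 0.03455 = 10.5

L/D = 10.5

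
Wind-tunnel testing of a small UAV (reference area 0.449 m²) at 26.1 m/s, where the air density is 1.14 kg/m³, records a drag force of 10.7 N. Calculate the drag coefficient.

From D = ½ρv²S·CD, rearranging gives CD = 2D/(ρv²S).
CD = 2 × 10.7 / (1.14 × 26.1² × 0.449) = 0.0614

CD = 0.0614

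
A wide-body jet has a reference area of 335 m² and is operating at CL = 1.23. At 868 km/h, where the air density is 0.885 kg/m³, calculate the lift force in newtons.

L = 1.06×10^7 N

Convert speed: v = 868 km/h ÷ 3.6 = 241.1 m/s.
L = ½ρv²S·CL = ½ × 0.885 × 241.1² × 335 × 1.23 = 1.06×10^7 N ≈ 10600 kN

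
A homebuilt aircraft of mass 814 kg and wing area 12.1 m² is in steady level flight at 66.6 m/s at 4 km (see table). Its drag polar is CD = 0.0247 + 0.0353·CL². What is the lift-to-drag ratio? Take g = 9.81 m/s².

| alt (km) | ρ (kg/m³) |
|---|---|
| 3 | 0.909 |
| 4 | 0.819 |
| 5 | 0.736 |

L/D = 12.4

At 4 km, from the table: ρ = 0.819 kg/m³.
Level flight ⇒ L = W = m·g = 814 × 9.81 = 7985.3 N.
Dynamic pressure q = 0.5 × 0.819 × 66.6² = 1816 Pa.
Required CL = L/(qS) = 7985.3/(1816·12.1) = 0.3633.
CD = 0.0247 + 0.0353 × 0.3633² = 0.02936.
L/D = CL/CD = 0.3633 / 0.02936 = 12.4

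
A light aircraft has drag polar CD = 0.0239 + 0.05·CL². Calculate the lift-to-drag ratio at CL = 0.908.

L/D = 13.9

CD = 0.0239 + 0.05 × 0.908² = 0.06512
L/D = CL/CD = 0.908 / 0.06512 = 13.9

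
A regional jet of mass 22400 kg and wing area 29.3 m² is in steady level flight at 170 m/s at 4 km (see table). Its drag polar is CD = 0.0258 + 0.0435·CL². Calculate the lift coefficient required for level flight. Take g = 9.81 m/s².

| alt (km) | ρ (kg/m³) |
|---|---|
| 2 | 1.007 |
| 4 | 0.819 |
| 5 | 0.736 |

CL = 0.634

At 4 km, from the table: ρ = 0.819 kg/m³.
Weight W = mg = 22400 × 9.81 = 2.1974×10^5 N; in level flight L = W.
q = ½ρv² = ½ × 0.819 × 170² = 11830 Pa.
CL = 2W/(ρv²S) = 2×2.1974×10^5/(0.819×170²×29.3) = 0.6337.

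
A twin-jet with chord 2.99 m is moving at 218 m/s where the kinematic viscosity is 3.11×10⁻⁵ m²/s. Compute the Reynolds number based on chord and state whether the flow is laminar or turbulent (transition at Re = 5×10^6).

Re = 2.1×10^7 (turbulent)

Re = v·c/ν = 218 × 2.99 / (3.11×10⁻⁵) = 2.1×10^7
Since 2.1×10^7 > 5×10^6, the flow is turbulent.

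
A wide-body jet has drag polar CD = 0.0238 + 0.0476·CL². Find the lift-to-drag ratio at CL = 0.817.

L/D = 14.7

CD = 0.0238 + 0.0476 × 0.817² = 0.05557
L/D = CL/CD = 0.817 / 0.05557 = 14.7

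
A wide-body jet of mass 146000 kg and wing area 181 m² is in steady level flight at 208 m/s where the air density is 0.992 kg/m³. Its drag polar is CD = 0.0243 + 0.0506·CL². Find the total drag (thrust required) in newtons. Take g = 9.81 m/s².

In steady level flight, lift balances weight: W = mg = 146000 × 9.81 = 1.4323×10^6 N.
Dynamic pressure q = 0.5 × 0.992 × 208² = 21460 Pa.
Required CL = L/(qS) = 1.4323×10^6/(21460·181) = 0.3688.
CD = 0.0243 + 0.0506 × 0.3688² = 0.03118.
D = q·S·CD = 21460 × 181 × 0.03118 = 1.211×10^5 N

D = 1.21×10^5 N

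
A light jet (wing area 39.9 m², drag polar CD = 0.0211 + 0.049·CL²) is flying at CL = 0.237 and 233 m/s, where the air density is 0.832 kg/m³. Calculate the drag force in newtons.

CD = 0.0211 + 0.049 × 0.237² = 0.02385
D = ½ρv²S·CD = ½ × 0.832 × 233² × 39.9 × 0.02385 = 21500 N

D = 21500 N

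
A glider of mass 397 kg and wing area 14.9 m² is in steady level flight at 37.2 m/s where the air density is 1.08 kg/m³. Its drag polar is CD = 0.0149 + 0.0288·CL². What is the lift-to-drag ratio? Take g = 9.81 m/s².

L/D = 19

In steady level flight, lift balances weight: W = mg = 397 × 9.81 = 3894.6 N.
q = ½ρv² = ½ × 1.08 × 37.2² = 747.3 Pa.
CL = 2W/(ρv²S) = 2×3894.6/(1.08×37.2²×14.9) = 0.3498.
CD = 0.0149 + 0.0288 × 0.3498² = 0.01842.
L/D = CL/CD = 0.3498 / 0.01842 = 19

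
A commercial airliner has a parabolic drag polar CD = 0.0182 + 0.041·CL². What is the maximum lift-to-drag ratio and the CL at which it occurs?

(L/D)max = 18.3, at CL = 0.666

For CD = CD0 + K·CL², (L/D)max occurs at CL* = √(CD0/K) and equals 1/(2√(K·CD0)).
(L/D)max = 1/(2√(0.041 × 0.0182)) = 1/(2 × 0.02732) = 18.3
CL* = √(0.0182/0.041) = 0.666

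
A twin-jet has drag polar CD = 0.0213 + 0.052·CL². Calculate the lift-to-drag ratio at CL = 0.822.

L/D = 14.6

CD = 0.0213 + 0.052 × 0.822² = 0.05644
L/D = CL/CD = 0.822 / 0.05644 = 14.6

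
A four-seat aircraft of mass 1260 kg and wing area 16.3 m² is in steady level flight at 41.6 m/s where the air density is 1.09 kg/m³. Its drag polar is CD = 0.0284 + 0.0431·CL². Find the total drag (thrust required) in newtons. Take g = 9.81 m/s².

Weight W = mg = 1260 × 9.81 = 12361 N; in level flight L = W.
Dynamic pressure q = 0.5 × 1.09 × 41.6² = 943.2 Pa.
CL = 2W/(ρv²S) = 2×12361/(1.09×41.6²×16.3) = 0.804.
CD = 0.0284 + 0.0431 × 0.804² = 0.05626.
D = q·S·CD = 943.2 × 16.3 × 0.05626 = 864.9 N

D = 865 N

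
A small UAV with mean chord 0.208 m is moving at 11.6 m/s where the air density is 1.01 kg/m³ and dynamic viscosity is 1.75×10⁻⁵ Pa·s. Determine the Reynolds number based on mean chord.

Re = 1.39×10^5

Re = ρ·v·c/μ = 1.01 × 11.6 × 0.208 / (1.75×10⁻⁵) = 1.39×10^5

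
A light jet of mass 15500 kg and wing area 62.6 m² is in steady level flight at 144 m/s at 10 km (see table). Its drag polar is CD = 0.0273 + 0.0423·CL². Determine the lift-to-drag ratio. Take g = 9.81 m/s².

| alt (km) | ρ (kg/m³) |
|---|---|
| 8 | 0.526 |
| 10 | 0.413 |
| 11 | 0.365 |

L/D = 13.9

At 10 km, from the table: ρ = 0.413 kg/m³.
In steady level flight, lift balances weight: W = mg = 15500 × 9.81 = 1.5206×10^5 N.
q = ½ρv² = ½ × 0.413 × 144² = 4282 Pa.
CL = W/(q·S) = 1.5206×10^5 / (4282 × 62.6) = 0.5673.
CD = 0.0273 + 0.0423 × 0.5673² = 0.04091.
L/D = CL/CD = 0.5673 / 0.04091 = 13.9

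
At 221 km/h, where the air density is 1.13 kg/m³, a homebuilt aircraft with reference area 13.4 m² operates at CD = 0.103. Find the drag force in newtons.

D = 2940 N

Convert speed: v = 221 km/h ÷ 3.6 = 61.39 m/s.
Dynamic pressure q = ½ρv² = ½ × 1.13 × 61.39² = 2129 Pa.
D = q·S·CD = 2129 × 13.4 × 0.103 = 2940 N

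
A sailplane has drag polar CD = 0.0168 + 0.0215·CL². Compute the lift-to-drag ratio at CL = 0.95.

CD = 0.0168 + 0.0215 × 0.95² = 0.0362
L/D = CL/CD = 0.95 / 0.0362 = 26.2

L/D = 26.2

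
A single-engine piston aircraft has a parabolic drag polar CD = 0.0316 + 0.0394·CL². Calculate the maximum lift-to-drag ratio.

For CD = CD0 + K·CL², (L/D)max occurs at CL* = √(CD0/K) and equals 1/(2√(K·CD0)).
(L/D)max = 1/(2√(0.0394 × 0.0316)) = 1/(2 × 0.03529) = 14.2

(L/D)max = 14.2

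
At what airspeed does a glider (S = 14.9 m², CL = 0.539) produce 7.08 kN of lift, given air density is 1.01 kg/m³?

L = ½ρv²S·CL ⇒ v = √(2L/(ρ·S·CL))
v = √(2 × 7080 / (1.01 × 14.9 × 0.539)) = √1746 = 41.8 m/s

v = 41.8 m/s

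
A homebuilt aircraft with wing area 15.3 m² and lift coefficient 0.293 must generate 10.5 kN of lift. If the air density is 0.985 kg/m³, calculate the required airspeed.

v = 69 m/s

L = ½ρv²S·CL ⇒ v = √(2L/(ρ·S·CL))
v = √(2 × 10500 / (0.985 × 15.3 × 0.293)) = √4756 = 69 m/s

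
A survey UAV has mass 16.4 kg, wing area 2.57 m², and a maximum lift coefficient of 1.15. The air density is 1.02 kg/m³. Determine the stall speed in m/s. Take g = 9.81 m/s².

V_stall = 10.3 m/s

Weight W = mg = 16.4 × 9.81 = 160.9 N.
V_stall = √(2W/(ρ·S·CL,max)) = √(2 × 160.9 / (1.02 × 2.57 × 1.15))
V_stall = √106.7 = 10.3 m/s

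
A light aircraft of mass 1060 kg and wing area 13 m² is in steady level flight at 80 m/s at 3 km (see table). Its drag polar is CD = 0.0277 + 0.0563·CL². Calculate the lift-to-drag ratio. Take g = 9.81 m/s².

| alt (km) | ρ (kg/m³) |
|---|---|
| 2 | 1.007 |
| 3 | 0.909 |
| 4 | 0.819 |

L/D = 8.6

At 3 km, from the table: ρ = 0.909 kg/m³.
Weight W = mg = 1060 × 9.81 = 10399 N; in level flight L = W.
q = ½ρv² = ½ × 0.909 × 80² = 2909 Pa.
CL = W/(q·S) = 10399 / (2909 × 13) = 0.275.
CD = 0.0277 + 0.0563 × 0.275² = 0.03196.
L/D = CL/CD = 0.275 / 0.03196 = 8.6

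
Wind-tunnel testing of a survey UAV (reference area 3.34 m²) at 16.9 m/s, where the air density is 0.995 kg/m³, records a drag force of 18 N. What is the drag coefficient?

CD = 0.0379

From D = ½ρv²S·CD, rearranging gives CD = 2D/(ρv²S).
CD = 2 × 18 / (0.995 × 16.9² × 3.34) = 0.0379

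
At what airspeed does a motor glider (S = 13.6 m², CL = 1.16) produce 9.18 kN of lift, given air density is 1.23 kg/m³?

L = ½ρv²S·CL ⇒ v = √(2L/(ρ·S·CL))
v = √(2 × 9180 / (1.23 × 13.6 × 1.16)) = √946.2 = 30.8 m/s

v = 30.8 m/s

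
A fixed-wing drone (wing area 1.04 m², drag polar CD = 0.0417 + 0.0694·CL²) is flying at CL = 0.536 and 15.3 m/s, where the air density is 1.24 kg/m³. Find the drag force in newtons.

CD = 0.0417 + 0.0694 × 0.536² = 0.06164
D = ½ρv²S·CD = ½ × 1.24 × 15.3² × 1.04 × 0.06164 = 9.3 N

D = 9.3 N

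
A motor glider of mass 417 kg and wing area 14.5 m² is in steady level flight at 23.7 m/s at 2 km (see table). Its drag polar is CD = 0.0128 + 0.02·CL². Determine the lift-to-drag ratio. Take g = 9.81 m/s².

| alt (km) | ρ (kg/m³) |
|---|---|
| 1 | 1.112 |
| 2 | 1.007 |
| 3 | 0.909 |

At 2 km, from the table: ρ = 1.007 kg/m³.
In steady level flight, lift balances weight: W = mg = 417 × 9.81 = 4090.8 N.
q = ½ρv² = ½ × 1.007 × 23.7² = 282.8 Pa.
CL = W/(q·S) = 4090.8 / (282.8 × 14.5) = 0.9976.
CD = 0.0128 + 0.02 × 0.9976² = 0.0327.
L/D = CL/CD = 0.9976 / 0.0327 = 30.5

L/D = 30.5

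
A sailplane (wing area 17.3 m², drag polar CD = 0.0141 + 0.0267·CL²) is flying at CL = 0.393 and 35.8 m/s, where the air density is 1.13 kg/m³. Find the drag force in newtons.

CD = 0.0141 + 0.0267 × 0.393² = 0.01822
D = ½ρv²S·CD = ½ × 1.13 × 35.8² × 17.3 × 0.01822 = 228 N

D = 228 N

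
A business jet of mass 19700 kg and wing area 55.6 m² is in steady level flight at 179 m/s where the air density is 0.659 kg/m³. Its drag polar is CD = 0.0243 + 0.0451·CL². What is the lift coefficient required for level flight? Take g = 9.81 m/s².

In steady level flight, lift balances weight: W = mg = 19700 × 9.81 = 1.9326×10^5 N.
Dynamic pressure q = 0.5 × 0.659 × 179² = 10560 Pa.
Required CL = L/(qS) = 1.9326×10^5/(10560·55.6) = 0.3292.

CL = 0.329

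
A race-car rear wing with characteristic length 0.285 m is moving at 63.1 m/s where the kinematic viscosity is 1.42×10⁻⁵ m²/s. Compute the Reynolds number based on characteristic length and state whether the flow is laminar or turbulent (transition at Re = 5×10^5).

Re = 1.27×10^6 (turbulent)

Re = v·c/ν = 63.1 × 0.285 / (1.42×10⁻⁵) = 1.27×10^6
Since 1.27×10^6 > 5×10^5, the flow is turbulent.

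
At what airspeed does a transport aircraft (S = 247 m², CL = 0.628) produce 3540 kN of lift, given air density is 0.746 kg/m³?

L = ½ρv²S·CL ⇒ v = √(2L/(ρ·S·CL))
v = √(2 × 3.54×10^6 / (0.746 × 247 × 0.628)) = √61180 = 247 m/s

v = 247 m/s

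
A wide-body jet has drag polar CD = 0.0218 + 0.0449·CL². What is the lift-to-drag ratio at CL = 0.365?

CD = 0.0218 + 0.0449 × 0.365² = 0.02778
L/D = CL/CD = 0.365 / 0.02778 = 13.1

L/D = 13.1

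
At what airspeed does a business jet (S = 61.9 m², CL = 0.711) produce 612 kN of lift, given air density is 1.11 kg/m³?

L = ½ρv²S·CL ⇒ v = √(2L/(ρ·S·CL))
v = √(2 × 6.12×10^5 / (1.11 × 61.9 × 0.711)) = √25060 = 158 m/s

v = 158 m/s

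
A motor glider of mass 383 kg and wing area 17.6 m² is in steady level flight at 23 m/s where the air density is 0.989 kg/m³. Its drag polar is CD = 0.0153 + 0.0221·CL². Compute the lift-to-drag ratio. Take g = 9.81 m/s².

L/D = 27.2

Level flight ⇒ L = W = m·g = 383 × 9.81 = 3757.2 N.
q = ½ρv² = ½ × 0.989 × 23² = 261.6 Pa.
CL = 2W/(ρv²S) = 2×3757.2/(0.989×23²×17.6) = 0.8161.
CD = 0.0153 + 0.0221 × 0.8161² = 0.03002.
L/D = CL/CD = 0.8161 / 0.03002 = 27.2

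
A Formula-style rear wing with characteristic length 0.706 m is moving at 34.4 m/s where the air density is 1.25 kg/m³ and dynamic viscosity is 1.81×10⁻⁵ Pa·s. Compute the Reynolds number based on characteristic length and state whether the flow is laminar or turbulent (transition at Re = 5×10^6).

Re = 1.68×10^6 (laminar)

Re = ρ·v·c/μ = 1.25 × 34.4 × 0.706 / (1.81×10⁻⁵) = 1.68×10^6
Since 1.68×10^6 < 5×10^6, the flow is laminar.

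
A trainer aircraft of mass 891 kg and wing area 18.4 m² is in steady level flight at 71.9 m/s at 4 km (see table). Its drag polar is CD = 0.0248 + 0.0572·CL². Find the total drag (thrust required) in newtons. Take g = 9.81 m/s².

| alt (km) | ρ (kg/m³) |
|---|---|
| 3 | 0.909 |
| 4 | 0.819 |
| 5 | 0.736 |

At 4 km, from the table: ρ = 0.819 kg/m³.
Level flight ⇒ L = W = m·g = 891 × 9.81 = 8740.7 N.
q = ½ρv² = ½ × 0.819 × 71.9² = 2117 Pa.
CL = 2W/(ρv²S) = 2×8740.7/(0.819×71.9²×18.4) = 0.2244.
CD = 0.0248 + 0.0572 × 0.2244² = 0.02768.
D = q·S·CD = 2117 × 18.4 × 0.02768 = 1078 N

D = 1080 N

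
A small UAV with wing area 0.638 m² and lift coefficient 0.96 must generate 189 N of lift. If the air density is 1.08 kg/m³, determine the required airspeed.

L = ½ρv²S·CL ⇒ v = √(2L/(ρ·S·CL))
v = √(2 × 189 / (1.08 × 0.638 × 0.96)) = √571.4 = 23.9 m/s

v = 23.9 m/s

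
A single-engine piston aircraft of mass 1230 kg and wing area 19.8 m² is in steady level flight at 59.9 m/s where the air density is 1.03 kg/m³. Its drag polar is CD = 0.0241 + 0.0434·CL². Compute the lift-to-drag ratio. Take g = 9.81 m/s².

L/D = 11.4

Weight W = mg = 1230 × 9.81 = 12066 N; in level flight L = W.
Dynamic pressure q = 0.5 × 1.03 × 59.9² = 1848 Pa.
CL = W/(q·S) = 12066 / (1848 × 19.8) = 0.3298.
CD = 0.0241 + 0.0434 × 0.3298² = 0.02882.
L/D = CL/CD = 0.3298 / 0.02882 = 11.4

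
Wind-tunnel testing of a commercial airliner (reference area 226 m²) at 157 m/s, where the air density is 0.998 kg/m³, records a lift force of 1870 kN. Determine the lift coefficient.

CL = 0.673

From L = ½ρv²S·CL, rearranging gives CL = 2L/(ρv²S).
CL = 2 × 1.87×10^6 / (0.998 × 157² × 226) = 0.673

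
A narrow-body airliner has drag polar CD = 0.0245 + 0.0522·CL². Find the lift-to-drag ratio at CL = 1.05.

L/D = 12.8

CD = 0.0245 + 0.0522 × 1.05² = 0.08205
L/D = CL/CD = 1.05 / 0.08205 = 12.8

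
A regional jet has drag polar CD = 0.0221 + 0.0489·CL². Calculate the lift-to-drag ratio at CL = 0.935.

L/D = 14.4

CD = 0.0221 + 0.0489 × 0.935² = 0.06485
L/D = CL/CD = 0.935 / 0.06485 = 14.4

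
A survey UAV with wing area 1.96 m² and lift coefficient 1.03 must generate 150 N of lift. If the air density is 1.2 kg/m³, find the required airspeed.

L = ½ρv²S·CL ⇒ v = √(2L/(ρ·S·CL))
v = √(2 × 150 / (1.2 × 1.96 × 1.03)) = √123.8 = 11.1 m/s

v = 11.1 m/s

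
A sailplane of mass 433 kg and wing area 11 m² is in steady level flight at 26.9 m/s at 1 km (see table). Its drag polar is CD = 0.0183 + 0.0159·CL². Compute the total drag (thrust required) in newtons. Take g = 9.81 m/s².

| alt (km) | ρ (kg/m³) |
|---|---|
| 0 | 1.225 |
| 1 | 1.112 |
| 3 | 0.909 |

D = 146 N

At 1 km, from the table: ρ = 1.112 kg/m³.
Level flight ⇒ L = W = m·g = 433 × 9.81 = 4247.7 N.
Dynamic pressure q = 0.5 × 1.112 × 26.9² = 402.3 Pa.
Required CL = L/(qS) = 4247.7/(402.3·11) = 0.9598.
CD = 0.0183 + 0.0159 × 0.9598² = 0.03295.
D = q·S·CD = 402.3 × 11 × 0.03295 = 145.8 N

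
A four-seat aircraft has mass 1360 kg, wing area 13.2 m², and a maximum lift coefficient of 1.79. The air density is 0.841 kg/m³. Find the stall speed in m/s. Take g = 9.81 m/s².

Weight W = mg = 1360 × 9.81 = 13340 N.
V_stall = √(2W/(ρ·S·CL,max)) = √(2 × 13340 / (0.841 × 13.2 × 1.79))
V_stall = √1343 = 36.6 m/s

V_stall = 36.6 m/s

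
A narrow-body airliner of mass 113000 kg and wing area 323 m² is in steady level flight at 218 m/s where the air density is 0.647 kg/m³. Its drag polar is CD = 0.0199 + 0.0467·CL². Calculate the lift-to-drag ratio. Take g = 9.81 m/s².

L/D = 10

In steady level flight, lift balances weight: W = mg = 113000 × 9.81 = 1.1085×10^6 N.
Dynamic pressure q = 0.5 × 0.647 × 218² = 15370 Pa.
Required CL = L/(qS) = 1.1085×10^6/(15370·323) = 0.2232.
CD = 0.0199 + 0.0467 × 0.2232² = 0.02223.
L/D = CL/CD = 0.2232 / 0.02223 = 10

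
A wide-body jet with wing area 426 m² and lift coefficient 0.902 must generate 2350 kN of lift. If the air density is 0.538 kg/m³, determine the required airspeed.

v = 151 m/s

L = ½ρv²S·CL ⇒ v = √(2L/(ρ·S·CL))
v = √(2 × 2.35×10^6 / (0.538 × 426 × 0.902)) = √22740 = 151 m/s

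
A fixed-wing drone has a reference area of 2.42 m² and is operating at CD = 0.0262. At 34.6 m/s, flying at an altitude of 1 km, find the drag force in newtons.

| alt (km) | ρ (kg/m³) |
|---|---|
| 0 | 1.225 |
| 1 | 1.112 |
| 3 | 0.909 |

At 1 km, from the table: ρ = 1.112 kg/m³.
Dynamic pressure q = ½ρv² = ½ × 1.112 × 34.6² = 665.6 Pa.
D = q·S·CD = 665.6 × 2.42 × 0.0262 = 42.2 N

D = 42.2 N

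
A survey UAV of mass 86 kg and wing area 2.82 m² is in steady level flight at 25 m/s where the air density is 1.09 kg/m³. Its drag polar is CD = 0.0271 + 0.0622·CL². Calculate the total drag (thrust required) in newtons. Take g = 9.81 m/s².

D = 72.1 N

In steady level flight, lift balances weight: W = mg = 86 × 9.81 = 843.66 N.
Dynamic pressure q = 0.5 × 1.09 × 25² = 340.6 Pa.
CL = 2W/(ρv²S) = 2×843.66/(1.09×25²×2.82) = 0.8783.
CD = 0.0271 + 0.0622 × 0.8783² = 0.07508.
D = q·S·CD = 340.6 × 2.82 × 0.07508 = 72.12 N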